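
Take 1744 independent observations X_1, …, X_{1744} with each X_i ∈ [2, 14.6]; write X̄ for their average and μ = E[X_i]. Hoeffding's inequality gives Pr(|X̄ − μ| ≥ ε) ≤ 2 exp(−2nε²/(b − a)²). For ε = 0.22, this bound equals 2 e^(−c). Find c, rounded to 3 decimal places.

1.063

c = 2nε²/(b − a)² = 2·1744·0.22² / 12.6² = 1.0634.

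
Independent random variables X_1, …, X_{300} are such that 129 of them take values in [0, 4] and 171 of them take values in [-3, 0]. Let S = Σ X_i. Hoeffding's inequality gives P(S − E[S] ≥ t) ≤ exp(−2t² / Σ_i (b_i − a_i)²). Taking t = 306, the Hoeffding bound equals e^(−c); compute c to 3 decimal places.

51.977

Σ(b_i − a_i)² = 129·4² + 171·3² = 3603.
c = 2t² / 3603 = 2·306² / 3603 = 51.9767.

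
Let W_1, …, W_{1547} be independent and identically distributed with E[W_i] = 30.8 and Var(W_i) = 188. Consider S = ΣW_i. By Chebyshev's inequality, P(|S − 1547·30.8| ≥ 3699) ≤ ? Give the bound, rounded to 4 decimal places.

0.0213

Var(S) = n·Var(W_i) = 1547·188 = 290836.
Chebyshev: P(|S − 1547·30.8| ≥ 3699) ≤ Var(S)/3699² = 290836/13682601 = 0.0213.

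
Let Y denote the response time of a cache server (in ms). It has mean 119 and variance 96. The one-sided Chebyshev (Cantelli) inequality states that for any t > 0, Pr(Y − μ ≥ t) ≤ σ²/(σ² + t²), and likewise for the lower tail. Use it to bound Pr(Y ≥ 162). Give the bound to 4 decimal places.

Here σ² = 96 and t = 43, so σ² + t² = 1945.
Cantelli's bound: 96/1945 = 0.0494.

0.0494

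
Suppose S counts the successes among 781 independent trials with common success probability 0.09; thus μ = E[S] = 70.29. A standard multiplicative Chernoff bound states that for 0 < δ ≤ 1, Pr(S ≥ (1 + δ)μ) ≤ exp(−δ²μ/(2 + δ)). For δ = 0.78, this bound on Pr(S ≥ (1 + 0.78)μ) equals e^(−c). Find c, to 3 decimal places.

c = δ²μ/(2 + δ) = 0.78²·70.29/(2 + 0.78) = 15.3829.

15.383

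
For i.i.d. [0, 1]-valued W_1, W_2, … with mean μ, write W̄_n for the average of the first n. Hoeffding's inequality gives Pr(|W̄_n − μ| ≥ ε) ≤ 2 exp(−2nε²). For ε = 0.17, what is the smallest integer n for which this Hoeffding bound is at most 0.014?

Require 2·exp(−2nε²) ≤ 0.014, i.e. 2nε² ≥ ln(2/0.014) = 4.961845.
So n ≥ 4.961845 / (2·0.17²) = 85.845.
The smallest integer n is 86.

86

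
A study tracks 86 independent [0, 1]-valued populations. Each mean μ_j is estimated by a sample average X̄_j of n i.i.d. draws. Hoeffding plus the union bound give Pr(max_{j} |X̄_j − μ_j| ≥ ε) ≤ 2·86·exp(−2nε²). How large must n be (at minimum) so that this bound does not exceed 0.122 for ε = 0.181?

Need 2·86·exp(−2nε²) ≤ 0.122, i.e. exp(−2nε²) ≤ 0.122/172.
So 2nε² ≥ ln(172/0.122) = 7.251229.
Hence n ≥ 7.251229/(2·0.181²) = 110.669.
The smallest integer n is 111.

111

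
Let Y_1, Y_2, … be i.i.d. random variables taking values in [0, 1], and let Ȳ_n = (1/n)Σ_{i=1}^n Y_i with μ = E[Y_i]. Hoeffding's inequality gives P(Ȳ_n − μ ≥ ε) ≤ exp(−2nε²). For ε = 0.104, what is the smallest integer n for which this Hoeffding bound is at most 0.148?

Require exp(−2nε²) ≤ 0.148, i.e. 2nε² ≥ ln(1/0.148) = 1.910543.
So n ≥ 1.910543 / (2·0.104²) = 88.320.
The smallest integer n is 89.

89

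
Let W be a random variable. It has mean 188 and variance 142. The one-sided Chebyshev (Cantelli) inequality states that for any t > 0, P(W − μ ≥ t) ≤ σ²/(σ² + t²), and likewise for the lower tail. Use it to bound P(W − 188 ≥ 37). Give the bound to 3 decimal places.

0.094

Here σ² = 142 and t = 37, so σ² + t² = 1511.
Cantelli's bound: 142/1511 = 0.0940.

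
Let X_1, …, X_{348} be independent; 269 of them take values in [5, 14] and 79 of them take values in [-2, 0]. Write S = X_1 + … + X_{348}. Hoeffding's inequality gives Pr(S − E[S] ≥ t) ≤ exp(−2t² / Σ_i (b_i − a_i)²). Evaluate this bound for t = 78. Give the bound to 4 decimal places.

Σ(b_i − a_i)² = 269·9² + 79·2² = 22105.
Exponent = 2·78² / 22105 = 0.55046.
Bound = exp(−0.55046) = 0.57668.

0.5767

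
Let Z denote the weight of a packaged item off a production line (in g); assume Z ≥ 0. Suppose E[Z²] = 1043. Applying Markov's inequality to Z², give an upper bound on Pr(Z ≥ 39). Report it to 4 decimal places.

Since Z ≥ 0, the event {Z ≥ 39} is the same as {Z² ≥ 1521}.
Markov's inequality applied to Z² gives Pr(Z² ≥ 1521) ≤ E[Z²]/1521 = 1043/1521 = 0.6857.

0.6857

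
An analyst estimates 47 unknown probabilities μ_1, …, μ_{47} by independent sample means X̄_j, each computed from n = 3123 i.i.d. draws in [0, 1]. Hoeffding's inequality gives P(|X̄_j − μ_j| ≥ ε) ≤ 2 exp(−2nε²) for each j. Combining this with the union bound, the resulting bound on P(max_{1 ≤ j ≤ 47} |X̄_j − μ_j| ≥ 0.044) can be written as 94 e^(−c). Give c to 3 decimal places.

12.092

Union bound over the 47 events: P(max_{1 ≤ j ≤ 47} |X̄_j − μ_j| ≥ 0.044) ≤ 47·2·exp(−2nε²) = 94 exp(−2·3123·0.044²).
So c = 2·3123·0.044² = 12.0923.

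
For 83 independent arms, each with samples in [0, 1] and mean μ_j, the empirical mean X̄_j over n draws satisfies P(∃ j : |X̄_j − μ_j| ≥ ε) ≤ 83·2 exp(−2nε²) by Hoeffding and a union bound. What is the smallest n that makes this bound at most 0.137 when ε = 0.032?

Need 2·83·exp(−2nε²) ≤ 0.137, i.e. exp(−2nε²) ≤ 0.137/166.
So 2nε² ≥ ln(166/0.137) = 7.099762.
Hence n ≥ 7.099762/(2·0.032²) = 3466.681.
The smallest integer n is 3467.

3467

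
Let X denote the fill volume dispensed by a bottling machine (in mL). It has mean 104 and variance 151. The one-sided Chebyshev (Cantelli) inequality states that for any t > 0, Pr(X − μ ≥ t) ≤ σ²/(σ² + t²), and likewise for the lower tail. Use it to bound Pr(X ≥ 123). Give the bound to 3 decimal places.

0.295

Here σ² = 151 and t = 19, so σ² + t² = 512.
Cantelli's bound: 151/512 = 0.2949.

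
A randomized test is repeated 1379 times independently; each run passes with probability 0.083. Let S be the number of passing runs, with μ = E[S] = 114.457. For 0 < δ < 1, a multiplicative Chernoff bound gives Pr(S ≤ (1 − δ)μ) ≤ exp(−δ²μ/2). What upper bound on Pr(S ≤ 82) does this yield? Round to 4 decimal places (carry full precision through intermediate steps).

0.0100

Write 82 = (1 − δ)μ, so δ = 1 − 82/114.457 = 0.2835737…
Then the exponent is δ²μ/2 = (μ − 82)²/(2μ) = 4.601977.
Bound = exp(−4.601977) = 0.01003.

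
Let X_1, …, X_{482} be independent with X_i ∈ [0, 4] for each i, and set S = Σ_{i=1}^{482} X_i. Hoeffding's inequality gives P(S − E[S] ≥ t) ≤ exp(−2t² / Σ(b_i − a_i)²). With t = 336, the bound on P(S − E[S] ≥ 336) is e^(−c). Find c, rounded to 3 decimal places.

Σ(b_i − a_i)² = 482·(4)² = 7712.
c = 2t²/7712 = 2·336²/7712 = 29.2780.

29.278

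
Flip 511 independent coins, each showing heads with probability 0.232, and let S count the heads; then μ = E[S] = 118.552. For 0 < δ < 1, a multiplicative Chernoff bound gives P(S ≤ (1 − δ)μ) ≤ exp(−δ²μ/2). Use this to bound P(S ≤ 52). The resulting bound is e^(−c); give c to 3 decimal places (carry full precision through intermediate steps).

18.680

Write 52 = (1 − δ)μ, so δ = 1 − 52/118.552 = 0.5613739…
Then the exponent is δ²μ/2 = (μ − 52)²/(2μ) = 18.680278.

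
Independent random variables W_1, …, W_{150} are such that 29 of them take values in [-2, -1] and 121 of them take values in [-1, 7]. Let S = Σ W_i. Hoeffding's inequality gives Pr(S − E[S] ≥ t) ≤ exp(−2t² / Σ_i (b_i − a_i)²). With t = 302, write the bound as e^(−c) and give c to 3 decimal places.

23.467

Σ(b_i − a_i)² = 29·1² + 121·8² = 7773.
c = 2t² / 7773 = 2·302² / 7773 = 23.4669.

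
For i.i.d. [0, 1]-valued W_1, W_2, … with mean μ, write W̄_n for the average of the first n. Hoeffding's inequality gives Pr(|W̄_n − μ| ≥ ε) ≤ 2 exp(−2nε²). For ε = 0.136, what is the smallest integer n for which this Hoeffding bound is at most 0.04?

Require 2·exp(−2nε²) ≤ 0.04, i.e. 2nε² ≥ ln(2/0.04) = 3.912023.
So n ≥ 3.912023 / (2·0.136²) = 105.753.
The smallest integer n is 106.

106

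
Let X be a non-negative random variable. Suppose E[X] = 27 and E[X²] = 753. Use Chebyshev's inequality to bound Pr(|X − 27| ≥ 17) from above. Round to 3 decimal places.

0.083

Var(X) = E[X²] − (E[X])² = 753 − 729 = 24.
Chebyshev's inequality: Pr(|X − μ| ≥ t) ≤ Var(X)/t² = 24/289 = 0.0830.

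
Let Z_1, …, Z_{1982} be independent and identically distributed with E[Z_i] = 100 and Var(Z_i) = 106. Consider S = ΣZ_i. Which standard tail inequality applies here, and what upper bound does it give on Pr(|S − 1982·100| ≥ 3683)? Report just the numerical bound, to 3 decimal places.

0.015

With mean and variance of each term known, Chebyshev's inequality bounds the deviation of the sum (or sample mean).
Var(S) = n·Var(Z_i) = 1982·106 = 210092.
Chebyshev: Pr(|S − 1982·100| ≥ 3683) ≤ Var(S)/3683² = 210092/13564489 = 0.0155.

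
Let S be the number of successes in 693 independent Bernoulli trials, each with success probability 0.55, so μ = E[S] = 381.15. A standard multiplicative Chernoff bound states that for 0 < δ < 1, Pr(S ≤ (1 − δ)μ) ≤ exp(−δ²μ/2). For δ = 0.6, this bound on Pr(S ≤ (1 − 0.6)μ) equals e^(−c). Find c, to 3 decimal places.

68.607

c = δ²μ/2 = 0.6²·381.15/2 = 68.6070.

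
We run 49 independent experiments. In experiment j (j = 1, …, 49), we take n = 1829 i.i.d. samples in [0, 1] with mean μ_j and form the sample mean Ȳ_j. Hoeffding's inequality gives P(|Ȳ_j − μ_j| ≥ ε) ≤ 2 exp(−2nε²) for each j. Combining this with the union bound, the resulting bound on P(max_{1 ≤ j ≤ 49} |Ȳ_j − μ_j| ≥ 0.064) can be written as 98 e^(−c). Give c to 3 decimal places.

Union bound over the 49 events: P(max_{1 ≤ j ≤ 49} |Ȳ_j − μ_j| ≥ 0.064) ≤ 49·2·exp(−2nε²) = 98 exp(−2·1829·0.064²).
So c = 2·1829·0.064² = 14.9832.

14.983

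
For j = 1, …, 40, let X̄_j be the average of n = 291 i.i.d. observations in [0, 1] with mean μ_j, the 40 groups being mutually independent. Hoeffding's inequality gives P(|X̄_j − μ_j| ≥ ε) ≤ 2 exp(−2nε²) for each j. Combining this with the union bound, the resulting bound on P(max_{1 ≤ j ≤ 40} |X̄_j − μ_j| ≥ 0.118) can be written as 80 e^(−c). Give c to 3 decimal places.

Union bound over the 40 events: P(max_{1 ≤ j ≤ 40} |X̄_j − μ_j| ≥ 0.118) ≤ 40·2·exp(−2nε²) = 80 exp(−2·291·0.118²).
So c = 2·291·0.118² = 8.1038.

8.104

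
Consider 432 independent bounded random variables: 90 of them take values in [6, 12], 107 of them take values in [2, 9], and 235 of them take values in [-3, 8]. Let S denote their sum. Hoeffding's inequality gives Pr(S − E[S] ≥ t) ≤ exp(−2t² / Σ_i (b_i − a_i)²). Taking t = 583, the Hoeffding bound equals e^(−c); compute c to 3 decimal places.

18.413

Σ(b_i − a_i)² = 90·6² + 107·7² + 235·11² = 36918.
c = 2t² / 36918 = 2·583² / 36918 = 18.4132.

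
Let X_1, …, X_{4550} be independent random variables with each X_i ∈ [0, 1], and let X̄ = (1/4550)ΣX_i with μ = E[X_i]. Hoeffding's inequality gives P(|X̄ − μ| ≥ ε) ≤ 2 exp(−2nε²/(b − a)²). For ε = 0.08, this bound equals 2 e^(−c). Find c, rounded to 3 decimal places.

c = 2nε²/(b − a)² = 2·4550·0.08² / 1² = 58.2400.

58.240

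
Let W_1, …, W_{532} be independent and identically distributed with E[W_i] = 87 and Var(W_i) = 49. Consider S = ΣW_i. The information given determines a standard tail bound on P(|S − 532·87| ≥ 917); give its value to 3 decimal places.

0.031

With mean and variance of each term known, Chebyshev's inequality bounds the deviation of the sum (or sample mean).
Var(S) = n·Var(W_i) = 532·49 = 26068.
Chebyshev: P(|S − 532·87| ≥ 917) ≤ Var(S)/917² = 26068/840889 = 0.0310.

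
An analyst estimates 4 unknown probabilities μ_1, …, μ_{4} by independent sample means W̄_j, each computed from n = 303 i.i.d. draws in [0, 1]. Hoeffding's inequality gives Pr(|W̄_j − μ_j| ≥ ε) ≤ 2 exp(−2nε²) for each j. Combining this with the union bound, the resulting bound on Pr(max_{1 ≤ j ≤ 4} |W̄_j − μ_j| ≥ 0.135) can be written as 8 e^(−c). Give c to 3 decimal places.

11.044

Union bound over the 4 events: Pr(max_{1 ≤ j ≤ 4} |W̄_j − μ_j| ≥ 0.135) ≤ 4·2·exp(−2nε²) = 8 exp(−2·303·0.135²).
So c = 2·303·0.135² = 11.0443.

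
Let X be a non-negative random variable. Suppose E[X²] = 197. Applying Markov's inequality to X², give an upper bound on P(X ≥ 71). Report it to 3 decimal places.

Since X ≥ 0, the event {X ≥ 71} is the same as {X² ≥ 5041}.
Markov's inequality applied to X² gives P(X² ≥ 5041) ≤ E[X²]/5041 = 197/5041 = 0.0391.

0.039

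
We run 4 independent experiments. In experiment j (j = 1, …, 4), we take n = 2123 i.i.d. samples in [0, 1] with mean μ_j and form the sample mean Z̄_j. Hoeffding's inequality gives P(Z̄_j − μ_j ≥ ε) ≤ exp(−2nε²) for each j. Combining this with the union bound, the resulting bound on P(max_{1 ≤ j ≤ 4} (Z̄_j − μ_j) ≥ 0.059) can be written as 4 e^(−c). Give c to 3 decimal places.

Union bound over the 4 events: P(max_{1 ≤ j ≤ 4} (Z̄_j − μ_j) ≥ 0.059) ≤ 4·exp(−2nε²) = 4 exp(−2·2123·0.059²).
So c = 2·2123·0.059² = 14.7803.

14.780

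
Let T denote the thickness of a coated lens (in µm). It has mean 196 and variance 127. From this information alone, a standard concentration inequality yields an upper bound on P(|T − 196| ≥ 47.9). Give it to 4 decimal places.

0.0554

Mean and variance are known, so Chebyshev's inequality applies.
Chebyshev: P(|T − μ| ≥ t) ≤ Var(T)/t².
Bound = 127 / 2294.41 = 0.0554.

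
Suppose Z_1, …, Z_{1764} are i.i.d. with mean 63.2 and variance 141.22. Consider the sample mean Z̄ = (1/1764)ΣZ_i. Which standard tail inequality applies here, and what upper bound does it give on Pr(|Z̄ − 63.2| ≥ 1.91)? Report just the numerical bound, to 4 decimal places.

With mean and variance of each term known, Chebyshev's inequality bounds the deviation of the sum (or sample mean).
Var(Z̄) = Var(Z_i)/n = 141.22/1764 = 0.080057.
Chebyshev: Pr(|Z̄ − 63.2| ≥ 1.91) ≤ Var(Z̄)/(1.91)² = 141.22/(1764·1.91²) = 0.0219.

0.0219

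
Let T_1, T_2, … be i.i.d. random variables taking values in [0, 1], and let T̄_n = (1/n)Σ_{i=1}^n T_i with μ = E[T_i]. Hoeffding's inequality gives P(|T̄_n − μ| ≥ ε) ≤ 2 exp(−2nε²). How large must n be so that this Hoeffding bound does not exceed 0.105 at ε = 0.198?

38

Require 2·exp(−2nε²) ≤ 0.105, i.e. 2nε² ≥ ln(2/0.105) = 2.946942.
So n ≥ 2.946942 / (2·0.198²) = 37.585.
The smallest integer n is 38.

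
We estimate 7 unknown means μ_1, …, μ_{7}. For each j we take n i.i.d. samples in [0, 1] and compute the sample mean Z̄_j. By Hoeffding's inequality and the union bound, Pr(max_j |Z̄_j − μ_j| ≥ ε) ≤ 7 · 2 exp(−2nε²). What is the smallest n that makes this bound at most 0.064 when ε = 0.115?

Need 2·7·exp(−2nε²) ≤ 0.064, i.e. exp(−2nε²) ≤ 0.064/14.
So 2nε² ≥ ln(14/0.064) = 5.387930.
Hence n ≥ 5.387930/(2·0.115²) = 203.702.
The smallest integer n is 204.

204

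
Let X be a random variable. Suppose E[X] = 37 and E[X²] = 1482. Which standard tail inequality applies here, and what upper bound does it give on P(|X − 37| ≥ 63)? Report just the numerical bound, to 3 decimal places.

0.028

The first two moments determine the variance, so Chebyshev's inequality is the sharpest standard bound available.
Var(X) = E[X²] − (E[X])² = 1482 − 1369 = 113.
Chebyshev's inequality: P(|X − μ| ≥ t) ≤ Var(X)/t² = 113/3969 = 0.0285.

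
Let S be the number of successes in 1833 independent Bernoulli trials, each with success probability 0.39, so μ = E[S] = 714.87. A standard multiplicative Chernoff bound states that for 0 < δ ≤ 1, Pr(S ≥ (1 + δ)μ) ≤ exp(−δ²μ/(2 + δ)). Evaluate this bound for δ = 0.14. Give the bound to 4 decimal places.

0.0014

Exponent = δ²μ/(2 + δ) = 0.14²·714.87/2.14 = 6.5474.
Bound = exp(−6.5474) = 0.00143.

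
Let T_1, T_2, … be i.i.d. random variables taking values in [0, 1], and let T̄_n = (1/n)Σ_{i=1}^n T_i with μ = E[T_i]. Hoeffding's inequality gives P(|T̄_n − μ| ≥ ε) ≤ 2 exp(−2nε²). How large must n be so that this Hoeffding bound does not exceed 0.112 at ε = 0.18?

Require 2·exp(−2nε²) ≤ 0.112, i.e. 2nε² ≥ ln(2/0.112) = 2.882404.
So n ≥ 2.882404 / (2·0.18²) = 44.482.
The smallest integer n is 45.

45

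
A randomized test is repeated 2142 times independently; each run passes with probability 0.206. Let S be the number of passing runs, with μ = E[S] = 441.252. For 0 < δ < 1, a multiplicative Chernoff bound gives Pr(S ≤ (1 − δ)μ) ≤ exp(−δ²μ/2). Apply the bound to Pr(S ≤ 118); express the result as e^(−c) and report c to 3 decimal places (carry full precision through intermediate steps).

Write 118 = (1 − δ)μ, so δ = 1 − 118/441.252 = 0.7325791…
Then the exponent is δ²μ/2 = (μ − 118)²/(2μ) = 118.403832.

118.404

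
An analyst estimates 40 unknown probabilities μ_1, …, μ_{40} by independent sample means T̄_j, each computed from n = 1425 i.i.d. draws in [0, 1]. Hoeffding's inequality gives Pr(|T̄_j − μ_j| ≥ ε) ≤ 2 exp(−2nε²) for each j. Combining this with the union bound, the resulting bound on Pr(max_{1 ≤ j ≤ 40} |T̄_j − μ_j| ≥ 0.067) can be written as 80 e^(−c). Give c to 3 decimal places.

12.794

Union bound over the 40 events: Pr(max_{1 ≤ j ≤ 40} |T̄_j − μ_j| ≥ 0.067) ≤ 40·2·exp(−2nε²) = 80 exp(−2·1425·0.067²).
So c = 2·1425·0.067² = 12.7936.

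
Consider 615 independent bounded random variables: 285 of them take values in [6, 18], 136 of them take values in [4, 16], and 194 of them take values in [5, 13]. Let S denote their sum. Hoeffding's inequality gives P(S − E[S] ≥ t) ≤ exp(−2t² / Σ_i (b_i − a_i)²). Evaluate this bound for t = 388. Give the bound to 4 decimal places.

0.0162

Σ(b_i − a_i)² = 285·12² + 136·12² + 194·8² = 73040.
Exponent = 2·388² / 73040 = 4.12223.
Bound = exp(−4.12223) = 0.01621.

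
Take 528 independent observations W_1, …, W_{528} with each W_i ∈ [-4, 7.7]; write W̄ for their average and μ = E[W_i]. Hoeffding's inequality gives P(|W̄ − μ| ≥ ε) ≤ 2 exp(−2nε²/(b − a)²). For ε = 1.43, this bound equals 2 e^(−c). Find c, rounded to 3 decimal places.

15.775

c = 2nε²/(b − a)² = 2·528·1.43² / 11.7² = 15.7748.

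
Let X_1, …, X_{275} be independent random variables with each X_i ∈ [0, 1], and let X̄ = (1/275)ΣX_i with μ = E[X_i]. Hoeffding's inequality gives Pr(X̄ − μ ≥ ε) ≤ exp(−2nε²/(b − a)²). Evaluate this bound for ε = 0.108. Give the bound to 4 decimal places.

Exponent: 2nε²/(b − a)² = 2·275·0.108² / 1² = 6.41520.
Bound = exp(−6.41520) = 0.00164.

0.0016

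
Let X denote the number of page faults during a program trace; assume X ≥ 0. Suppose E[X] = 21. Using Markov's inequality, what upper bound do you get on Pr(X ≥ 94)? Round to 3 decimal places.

Markov's inequality: for a non-negative random variable, Pr(X ≥ a) ≤ E[X]/a.
Here E[X] = 21 and a = 94, so the bound is 21/94 = 0.2234.

0.223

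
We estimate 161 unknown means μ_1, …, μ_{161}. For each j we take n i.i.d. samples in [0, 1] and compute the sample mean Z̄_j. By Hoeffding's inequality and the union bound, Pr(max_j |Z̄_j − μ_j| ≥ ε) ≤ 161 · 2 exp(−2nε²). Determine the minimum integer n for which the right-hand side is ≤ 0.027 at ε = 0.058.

Need 2·161·exp(−2nε²) ≤ 0.027, i.e. exp(−2nε²) ≤ 0.027/322.
So 2nε² ≥ ln(322/0.027) = 9.386470.
Hence n ≥ 9.386470/(2·0.058²) = 1395.135.
The smallest integer n is 1396.

1396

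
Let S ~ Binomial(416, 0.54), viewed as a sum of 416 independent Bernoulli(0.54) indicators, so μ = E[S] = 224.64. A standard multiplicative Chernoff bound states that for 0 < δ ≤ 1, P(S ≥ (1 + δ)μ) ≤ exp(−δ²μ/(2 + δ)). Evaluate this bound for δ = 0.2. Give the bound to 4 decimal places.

0.0168

Exponent = δ²μ/(2 + δ) = 0.2²·224.64/2.2 = 4.0844.
Bound = exp(−4.0844) = 0.01683.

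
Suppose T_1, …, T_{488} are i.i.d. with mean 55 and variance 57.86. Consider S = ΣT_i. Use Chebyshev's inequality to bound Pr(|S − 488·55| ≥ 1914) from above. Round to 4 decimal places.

Var(S) = n·Var(T_i) = 488·57.86 = 28235.68.
Chebyshev: Pr(|S − 488·55| ≥ 1914) ≤ Var(S)/1914² = 28235.68/3663396 = 0.0077.

0.0077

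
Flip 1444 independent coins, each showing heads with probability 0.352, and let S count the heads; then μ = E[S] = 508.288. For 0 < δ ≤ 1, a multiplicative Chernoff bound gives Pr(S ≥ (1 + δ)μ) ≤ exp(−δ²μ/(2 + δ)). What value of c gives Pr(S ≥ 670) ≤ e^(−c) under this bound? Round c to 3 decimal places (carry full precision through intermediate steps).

Write 670 = (1 + δ)μ, so δ = 670/508.288 − 1 = 0.3181503…
Then the exponent is δ²μ/(2 + δ) = (670 − μ)² / (μ·(2 + δ)) = 22.193870.

22.194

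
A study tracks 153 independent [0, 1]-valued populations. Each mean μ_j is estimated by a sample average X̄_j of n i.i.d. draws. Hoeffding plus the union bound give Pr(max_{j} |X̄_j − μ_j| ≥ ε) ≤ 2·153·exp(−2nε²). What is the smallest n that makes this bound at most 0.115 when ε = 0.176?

Need 2·153·exp(−2nε²) ≤ 0.115, i.e. exp(−2nε²) ≤ 0.115/306.
So 2nε² ≥ ln(306/0.115) = 7.886408.
Hence n ≥ 7.886408/(2·0.176²) = 127.299.
The smallest integer n is 128.

128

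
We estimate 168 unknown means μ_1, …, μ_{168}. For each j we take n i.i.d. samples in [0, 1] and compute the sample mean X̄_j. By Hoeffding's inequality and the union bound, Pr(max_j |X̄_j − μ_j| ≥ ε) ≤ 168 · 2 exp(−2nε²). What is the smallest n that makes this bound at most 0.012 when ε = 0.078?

842

Need 2·168·exp(−2nε²) ≤ 0.012, i.e. exp(−2nε²) ≤ 0.012/336.
So 2nε² ≥ ln(336/0.012) = 10.239960.
Hence n ≥ 10.239960/(2·0.078²) = 841.548.
The smallest integer n is 842.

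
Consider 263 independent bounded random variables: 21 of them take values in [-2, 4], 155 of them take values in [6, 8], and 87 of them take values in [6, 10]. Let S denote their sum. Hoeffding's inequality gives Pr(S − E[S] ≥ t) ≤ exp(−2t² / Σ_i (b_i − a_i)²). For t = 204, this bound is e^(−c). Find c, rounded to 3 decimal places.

Σ(b_i − a_i)² = 21·6² + 155·2² + 87·4² = 2768.
c = 2t² / 2768 = 2·204² / 2768 = 30.0694.

30.069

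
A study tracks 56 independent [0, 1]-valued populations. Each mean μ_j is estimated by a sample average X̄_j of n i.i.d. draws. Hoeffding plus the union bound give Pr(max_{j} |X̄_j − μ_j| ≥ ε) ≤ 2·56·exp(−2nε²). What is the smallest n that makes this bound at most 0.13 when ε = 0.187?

Need 2·56·exp(−2nε²) ≤ 0.13, i.e. exp(−2nε²) ≤ 0.13/112.
So 2nε² ≥ ln(112/0.13) = 6.758720.
Hence n ≥ 6.758720/(2·0.187²) = 96.639.
The smallest integer n is 97.

97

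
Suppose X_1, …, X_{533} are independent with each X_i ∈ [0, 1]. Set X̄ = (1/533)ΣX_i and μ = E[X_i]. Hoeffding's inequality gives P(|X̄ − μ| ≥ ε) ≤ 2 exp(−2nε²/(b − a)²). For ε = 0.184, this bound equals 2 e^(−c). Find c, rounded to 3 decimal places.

c = 2nε²/(b − a)² = 2·533·0.184² / 1² = 36.0905.

36.090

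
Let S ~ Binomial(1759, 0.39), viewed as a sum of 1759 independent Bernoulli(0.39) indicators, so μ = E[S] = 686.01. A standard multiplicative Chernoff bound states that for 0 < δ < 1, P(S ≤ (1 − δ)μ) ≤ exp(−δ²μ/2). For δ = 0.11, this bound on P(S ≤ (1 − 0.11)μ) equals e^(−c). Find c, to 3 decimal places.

4.150

c = δ²μ/2 = 0.11²·686.01/2 = 4.1504.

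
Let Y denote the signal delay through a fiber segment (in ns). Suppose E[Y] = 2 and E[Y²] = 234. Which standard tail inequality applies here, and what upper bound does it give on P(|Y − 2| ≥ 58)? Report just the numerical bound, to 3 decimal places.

The first two moments determine the variance, so Chebyshev's inequality is the sharpest standard bound available.
Var(Y) = E[Y²] − (E[Y])² = 234 − 4 = 230.
Chebyshev's inequality: P(|Y − μ| ≥ t) ≤ Var(Y)/t² = 230/3364 = 0.0684.

0.068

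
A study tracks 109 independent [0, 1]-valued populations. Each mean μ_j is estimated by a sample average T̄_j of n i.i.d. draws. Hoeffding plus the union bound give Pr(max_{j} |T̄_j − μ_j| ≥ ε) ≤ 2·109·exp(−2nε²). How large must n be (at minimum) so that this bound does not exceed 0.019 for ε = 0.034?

Need 2·109·exp(−2nε²) ≤ 0.019, i.e. exp(−2nε²) ≤ 0.019/218.
So 2nε² ≥ ln(218/0.019) = 9.347811.
Hence n ≥ 9.347811/(2·0.034²) = 4043.171.
The smallest integer n is 4044.

4044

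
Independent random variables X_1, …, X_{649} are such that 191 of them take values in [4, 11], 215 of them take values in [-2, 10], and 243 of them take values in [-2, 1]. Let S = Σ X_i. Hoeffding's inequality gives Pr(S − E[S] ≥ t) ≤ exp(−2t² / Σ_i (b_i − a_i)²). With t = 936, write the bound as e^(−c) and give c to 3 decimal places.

Σ(b_i − a_i)² = 191·7² + 215·12² + 243·3² = 42506.
c = 2t² / 42506 = 2·936² / 42506 = 41.2222.

41.222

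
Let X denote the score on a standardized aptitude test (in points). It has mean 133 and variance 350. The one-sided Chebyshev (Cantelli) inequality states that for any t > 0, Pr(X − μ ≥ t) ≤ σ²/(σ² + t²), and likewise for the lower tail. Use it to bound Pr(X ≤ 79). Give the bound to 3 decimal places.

Here σ² = 350 and t = 54, so σ² + t² = 3266.
Cantelli's bound: 350/3266 = 0.1072.

0.107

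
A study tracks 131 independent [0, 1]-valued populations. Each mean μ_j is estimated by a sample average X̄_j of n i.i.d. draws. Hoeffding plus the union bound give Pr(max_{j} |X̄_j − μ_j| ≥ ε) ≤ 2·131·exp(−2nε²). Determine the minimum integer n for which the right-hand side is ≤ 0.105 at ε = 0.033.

3592

Need 2·131·exp(−2nε²) ≤ 0.105, i.e. exp(−2nε²) ≤ 0.105/262.
So 2nε² ≥ ln(262/0.105) = 7.822139.
Hence n ≥ 7.822139/(2·0.033²) = 3591.432.
The smallest integer n is 3592.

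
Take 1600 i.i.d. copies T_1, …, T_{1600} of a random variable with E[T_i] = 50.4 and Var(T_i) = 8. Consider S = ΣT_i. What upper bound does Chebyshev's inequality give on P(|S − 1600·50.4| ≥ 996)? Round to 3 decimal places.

0.013

Var(S) = n·Var(T_i) = 1600·8 = 12800.
Chebyshev: P(|S − 1600·50.4| ≥ 996) ≤ Var(S)/996² = 12800/992016 = 0.0129.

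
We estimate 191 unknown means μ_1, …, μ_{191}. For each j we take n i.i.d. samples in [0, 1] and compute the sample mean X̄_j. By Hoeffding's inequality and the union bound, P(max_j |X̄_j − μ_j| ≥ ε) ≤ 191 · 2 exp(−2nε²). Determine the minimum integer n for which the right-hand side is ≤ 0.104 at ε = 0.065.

Need 2·191·exp(−2nε²) ≤ 0.104, i.e. exp(−2nε²) ≤ 0.104/382.
So 2nε² ≥ ln(382/0.104) = 8.208785.
Hence n ≥ 8.208785/(2·0.065²) = 971.454.
The smallest integer n is 972.

972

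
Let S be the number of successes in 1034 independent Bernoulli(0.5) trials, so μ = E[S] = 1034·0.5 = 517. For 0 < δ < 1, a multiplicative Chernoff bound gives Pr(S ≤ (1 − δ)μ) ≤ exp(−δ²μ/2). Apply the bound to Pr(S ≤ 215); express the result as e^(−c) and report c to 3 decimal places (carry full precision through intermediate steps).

88.205

Write 215 = (1 − δ)μ, so δ = 1 − 215/517 = 0.5841393…
Then the exponent is δ²μ/2 = (μ − 215)²/(2μ) = 88.205029.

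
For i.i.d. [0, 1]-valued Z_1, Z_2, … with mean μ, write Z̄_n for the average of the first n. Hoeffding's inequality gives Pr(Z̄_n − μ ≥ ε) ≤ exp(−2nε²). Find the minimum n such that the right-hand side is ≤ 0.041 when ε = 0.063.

403

Require exp(−2nε²) ≤ 0.041, i.e. 2nε² ≥ ln(1/0.041) = 3.194183.
So n ≥ 3.194183 / (2·0.063²) = 402.391.
The smallest integer n is 403.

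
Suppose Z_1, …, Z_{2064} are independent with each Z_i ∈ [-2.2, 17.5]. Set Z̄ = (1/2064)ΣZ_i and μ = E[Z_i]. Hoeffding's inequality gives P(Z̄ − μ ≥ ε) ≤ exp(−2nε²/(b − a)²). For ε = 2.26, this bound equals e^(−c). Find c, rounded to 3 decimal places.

54.328

c = 2nε²/(b − a)² = 2·2064·2.26² / 19.7² = 54.3280.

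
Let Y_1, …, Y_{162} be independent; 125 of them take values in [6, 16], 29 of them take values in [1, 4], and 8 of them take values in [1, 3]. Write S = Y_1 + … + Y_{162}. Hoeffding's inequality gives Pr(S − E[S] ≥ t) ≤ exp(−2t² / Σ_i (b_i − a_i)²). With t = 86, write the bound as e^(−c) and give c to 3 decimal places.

1.156

Σ(b_i − a_i)² = 125·10² + 29·3² + 8·2² = 12793.
c = 2t² / 12793 = 2·86² / 12793 = 1.1563.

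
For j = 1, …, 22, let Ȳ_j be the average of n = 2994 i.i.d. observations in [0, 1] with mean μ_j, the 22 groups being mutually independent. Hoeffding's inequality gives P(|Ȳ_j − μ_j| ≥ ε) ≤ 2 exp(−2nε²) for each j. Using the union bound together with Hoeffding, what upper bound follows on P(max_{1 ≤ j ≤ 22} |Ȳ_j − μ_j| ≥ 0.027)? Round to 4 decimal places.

Per-experiment Hoeffding bound: 2·exp(−2·2994·0.027²) = 2·exp(−4.36525) = 0.025423.
Union bound over 22 events: 22·0.025423 = 0.55930.

0.5593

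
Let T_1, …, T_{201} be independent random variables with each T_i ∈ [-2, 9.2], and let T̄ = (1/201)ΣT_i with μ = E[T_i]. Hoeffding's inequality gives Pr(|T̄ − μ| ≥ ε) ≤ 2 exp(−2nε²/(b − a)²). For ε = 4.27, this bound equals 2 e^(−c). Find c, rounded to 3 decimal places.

58.431

c = 2nε²/(b − a)² = 2·201·4.27² / 11.2² = 58.4313.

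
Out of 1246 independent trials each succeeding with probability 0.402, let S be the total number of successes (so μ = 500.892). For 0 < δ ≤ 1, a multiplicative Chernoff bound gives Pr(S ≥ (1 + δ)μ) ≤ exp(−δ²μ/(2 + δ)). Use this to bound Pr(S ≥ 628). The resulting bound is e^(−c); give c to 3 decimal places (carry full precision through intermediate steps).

14.312

Write 628 = (1 + δ)μ, so δ = 628/500.892 − 1 = 0.2537633…
Then the exponent is δ²μ/(2 + δ) = (628 − μ)² / (μ·(2 + δ)) = 14.311771.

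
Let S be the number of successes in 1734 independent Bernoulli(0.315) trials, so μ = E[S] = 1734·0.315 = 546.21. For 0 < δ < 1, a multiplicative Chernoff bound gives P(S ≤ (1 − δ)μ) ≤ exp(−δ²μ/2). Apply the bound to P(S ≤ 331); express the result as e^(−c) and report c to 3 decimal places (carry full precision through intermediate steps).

42.397

Write 331 = (1 − δ)μ, so δ = 1 − 331/546.21 = 0.394006…
Then the exponent is δ²μ/2 = (μ − 331)²/(2μ) = 42.397012.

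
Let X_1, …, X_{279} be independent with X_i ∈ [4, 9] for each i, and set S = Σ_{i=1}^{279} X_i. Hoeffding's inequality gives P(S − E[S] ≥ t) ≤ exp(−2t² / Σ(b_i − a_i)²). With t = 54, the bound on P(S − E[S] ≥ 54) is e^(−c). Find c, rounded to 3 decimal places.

0.836

Σ(b_i − a_i)² = 279·(5)² = 6975.
c = 2t²/6975 = 2·54²/6975 = 0.8361.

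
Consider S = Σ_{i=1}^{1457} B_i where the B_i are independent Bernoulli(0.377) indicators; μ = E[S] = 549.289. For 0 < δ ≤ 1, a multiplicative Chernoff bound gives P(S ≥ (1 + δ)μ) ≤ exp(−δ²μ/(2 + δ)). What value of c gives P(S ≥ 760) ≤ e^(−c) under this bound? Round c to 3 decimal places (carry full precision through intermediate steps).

Write 760 = (1 + δ)μ, so δ = 760/549.289 − 1 = 0.3836068…
Then the exponent is δ²μ/(2 + δ) = (760 − μ)² / (μ·(2 + δ)) = 33.910867.

33.911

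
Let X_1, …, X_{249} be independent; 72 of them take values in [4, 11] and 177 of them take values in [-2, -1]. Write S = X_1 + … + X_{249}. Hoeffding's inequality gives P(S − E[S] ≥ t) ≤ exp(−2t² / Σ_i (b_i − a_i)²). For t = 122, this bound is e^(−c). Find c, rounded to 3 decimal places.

Σ(b_i − a_i)² = 72·7² + 177·1² = 3705.
c = 2t² / 3705 = 2·122² / 3705 = 8.0345.

8.035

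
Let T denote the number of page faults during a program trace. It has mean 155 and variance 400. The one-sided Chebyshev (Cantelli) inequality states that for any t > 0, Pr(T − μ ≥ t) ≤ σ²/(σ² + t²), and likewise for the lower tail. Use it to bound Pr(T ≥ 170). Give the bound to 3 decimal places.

0.640

Here σ² = 400 and t = 15, so σ² + t² = 625.
Cantelli's bound: 400/625 = 0.6400.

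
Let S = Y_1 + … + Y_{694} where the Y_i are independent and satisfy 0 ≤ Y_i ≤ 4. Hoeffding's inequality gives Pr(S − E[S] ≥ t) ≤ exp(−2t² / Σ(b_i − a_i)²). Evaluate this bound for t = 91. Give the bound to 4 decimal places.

0.2250

Σ(b_i − a_i)² = 694·(4)² = 11104.
Exponent = 2·91²/11104 = 1.4915.
Bound = exp(−1.4915) = 0.22503.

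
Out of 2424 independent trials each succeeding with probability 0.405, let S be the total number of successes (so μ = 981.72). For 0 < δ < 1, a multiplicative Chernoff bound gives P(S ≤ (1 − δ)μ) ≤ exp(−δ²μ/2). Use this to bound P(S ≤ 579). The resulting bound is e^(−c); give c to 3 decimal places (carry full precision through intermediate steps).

82.602

Write 579 = (1 − δ)μ, so δ = 1 − 579/981.72 = 0.4102188…
Then the exponent is δ²μ/2 = (μ − 579)²/(2μ) = 82.601657.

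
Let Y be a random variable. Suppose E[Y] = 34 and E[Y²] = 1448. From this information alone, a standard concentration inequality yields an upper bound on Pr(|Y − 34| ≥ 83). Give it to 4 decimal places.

The first two moments determine the variance, so Chebyshev's inequality is the sharpest standard bound available.
Var(Y) = E[Y²] − (E[Y])² = 1448 − 1156 = 292.
Chebyshev's inequality: Pr(|Y − μ| ≥ t) ≤ Var(Y)/t² = 292/6889 = 0.0424.

0.0424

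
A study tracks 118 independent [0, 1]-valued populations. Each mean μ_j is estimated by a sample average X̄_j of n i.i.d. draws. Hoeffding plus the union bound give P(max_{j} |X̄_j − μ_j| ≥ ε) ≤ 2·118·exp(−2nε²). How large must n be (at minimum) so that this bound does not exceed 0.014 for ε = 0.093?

563

Need 2·118·exp(−2nε²) ≤ 0.014, i.e. exp(−2nε²) ≤ 0.014/236.
So 2nε² ≥ ln(236/0.014) = 9.732530.
Hence n ≥ 9.732530/(2·0.093²) = 562.639.
The smallest integer n is 563.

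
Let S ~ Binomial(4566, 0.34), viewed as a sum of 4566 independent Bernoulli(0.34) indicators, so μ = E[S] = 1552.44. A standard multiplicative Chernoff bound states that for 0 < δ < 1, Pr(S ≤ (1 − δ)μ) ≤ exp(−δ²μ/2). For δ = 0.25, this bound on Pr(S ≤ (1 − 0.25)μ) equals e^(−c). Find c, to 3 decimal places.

48.514

c = δ²μ/2 = 0.25²·1552.44/2 = 48.5138.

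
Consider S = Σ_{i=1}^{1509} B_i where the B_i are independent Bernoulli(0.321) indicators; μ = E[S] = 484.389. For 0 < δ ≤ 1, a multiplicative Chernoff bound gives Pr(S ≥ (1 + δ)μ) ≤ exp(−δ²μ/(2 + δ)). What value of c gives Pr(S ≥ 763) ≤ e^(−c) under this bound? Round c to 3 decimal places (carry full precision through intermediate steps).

Write 763 = (1 + δ)μ, so δ = 763/484.389 − 1 = 0.5751803…
Then the exponent is δ²μ/(2 + δ) = (763 − μ)² / (μ·(2 + δ)) = 62.229256.

62.229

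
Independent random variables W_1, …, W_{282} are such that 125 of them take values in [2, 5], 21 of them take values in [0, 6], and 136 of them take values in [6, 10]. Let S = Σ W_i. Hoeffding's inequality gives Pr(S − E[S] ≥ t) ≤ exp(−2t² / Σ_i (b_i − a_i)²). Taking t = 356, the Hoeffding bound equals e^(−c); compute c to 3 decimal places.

Σ(b_i − a_i)² = 125·3² + 21·6² + 136·4² = 4057.
c = 2t² / 4057 = 2·356² / 4057 = 62.4777.

62.478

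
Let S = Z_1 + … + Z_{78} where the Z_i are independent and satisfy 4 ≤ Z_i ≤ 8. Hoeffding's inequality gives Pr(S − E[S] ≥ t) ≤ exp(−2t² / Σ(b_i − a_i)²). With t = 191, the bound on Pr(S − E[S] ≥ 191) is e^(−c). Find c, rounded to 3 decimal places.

Σ(b_i − a_i)² = 78·(4)² = 1248.
c = 2t²/1248 = 2·191²/1248 = 58.4631.

58.463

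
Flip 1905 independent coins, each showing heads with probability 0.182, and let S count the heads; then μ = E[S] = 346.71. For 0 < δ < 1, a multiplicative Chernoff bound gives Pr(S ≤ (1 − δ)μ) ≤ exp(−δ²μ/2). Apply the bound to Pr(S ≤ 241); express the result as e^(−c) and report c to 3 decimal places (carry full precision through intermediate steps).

16.115

Write 241 = (1 − δ)μ, so δ = 1 − 241/346.71 = 0.3048946…
Then the exponent is δ²μ/2 = (μ − 241)²/(2μ) = 16.115203.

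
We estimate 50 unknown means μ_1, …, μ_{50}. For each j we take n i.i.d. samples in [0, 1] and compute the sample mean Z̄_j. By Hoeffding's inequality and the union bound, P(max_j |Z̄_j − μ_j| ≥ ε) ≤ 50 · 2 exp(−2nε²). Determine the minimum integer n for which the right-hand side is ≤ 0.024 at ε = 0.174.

Need 2·50·exp(−2nε²) ≤ 0.024, i.e. exp(−2nε²) ≤ 0.024/100.
So 2nε² ≥ ln(100/0.024) = 8.334872.
Hence n ≥ 8.334872/(2·0.174²) = 137.648.
The smallest integer n is 138.

138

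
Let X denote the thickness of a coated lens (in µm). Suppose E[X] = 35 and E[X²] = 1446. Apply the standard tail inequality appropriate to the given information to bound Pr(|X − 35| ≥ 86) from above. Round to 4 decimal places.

The first two moments determine the variance, so Chebyshev's inequality is the sharpest standard bound available.
Var(X) = E[X²] − (E[X])² = 1446 − 1225 = 221.
Chebyshev's inequality: Pr(|X − μ| ≥ t) ≤ Var(X)/t² = 221/7396 = 0.0299.

0.0299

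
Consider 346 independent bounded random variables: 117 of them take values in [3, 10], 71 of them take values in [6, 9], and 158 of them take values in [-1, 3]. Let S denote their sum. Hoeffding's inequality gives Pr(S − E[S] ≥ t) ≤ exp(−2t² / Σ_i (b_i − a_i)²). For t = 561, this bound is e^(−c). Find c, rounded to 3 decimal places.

70.724

Σ(b_i − a_i)² = 117·7² + 71·3² + 158·4² = 8900.
c = 2t² / 8900 = 2·561² / 8900 = 70.7238.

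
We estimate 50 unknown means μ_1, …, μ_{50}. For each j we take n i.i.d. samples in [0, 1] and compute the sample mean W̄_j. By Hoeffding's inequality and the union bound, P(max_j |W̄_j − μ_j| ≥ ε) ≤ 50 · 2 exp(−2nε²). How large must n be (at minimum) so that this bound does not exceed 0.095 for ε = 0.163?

131

Need 2·50·exp(−2nε²) ≤ 0.095, i.e. exp(−2nε²) ≤ 0.095/100.
So 2nε² ≥ ln(100/0.095) = 6.959049.
Hence n ≥ 6.959049/(2·0.163²) = 130.962.
The smallest integer n is 131.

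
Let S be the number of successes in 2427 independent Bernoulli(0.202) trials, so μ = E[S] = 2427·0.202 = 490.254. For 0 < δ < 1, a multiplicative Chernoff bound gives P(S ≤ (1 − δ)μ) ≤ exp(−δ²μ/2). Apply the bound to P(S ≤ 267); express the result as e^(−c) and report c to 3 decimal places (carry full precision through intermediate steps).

Write 267 = (1 − δ)μ, so δ = 1 − 267/490.254 = 0.4553844…
Then the exponent is δ²μ/2 = (μ − 267)²/(2μ) = 50.833189.

50.833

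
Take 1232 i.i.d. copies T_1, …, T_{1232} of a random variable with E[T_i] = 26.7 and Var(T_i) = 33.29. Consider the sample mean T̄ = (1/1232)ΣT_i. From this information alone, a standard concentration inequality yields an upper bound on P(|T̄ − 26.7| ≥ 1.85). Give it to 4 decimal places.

0.0079

With mean and variance of each term known, Chebyshev's inequality bounds the deviation of the sum (or sample mean).
Var(T̄) = Var(T_i)/n = 33.29/1232 = 0.027021.
Chebyshev: P(|T̄ − 26.7| ≥ 1.85) ≤ Var(T̄)/(1.85)² = 33.29/(1232·1.85²) = 0.0079.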